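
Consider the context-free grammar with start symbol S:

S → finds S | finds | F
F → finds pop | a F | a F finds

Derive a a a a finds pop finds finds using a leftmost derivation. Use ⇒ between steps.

S ⇒ F ⇒ a F finds ⇒ a a F finds ⇒ a a a F finds ⇒ a a a a F finds finds ⇒ a a a a finds pop finds finds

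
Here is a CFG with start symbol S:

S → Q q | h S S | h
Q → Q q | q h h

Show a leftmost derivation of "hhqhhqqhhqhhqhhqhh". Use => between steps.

S => hSS   [S → h S S]
hSS => hhSSS   [S → h S S]
hhSSS => hhQqSS   [S → Q q]
hhQqSS => hhqhhqSS   [Q → q h h]
hhqhhqSS => hhqhhqQqS   [S → Q q]
hhqhhqQqS => hhqhhqqhhqS   [Q → q h h]
hhqhhqqhhqS => hhqhhqqhhqhSS   [S → h S S]
hhqhhqqhhqhSS => hhqhhqqhhqhhSSS   [S → h S S]
hhqhhqqhhqhhSSS => hhqhhqqhhqhhQqSS   [S → Q q]
hhqhhqqhhqhhQqSS => hhqhhqqhhqhhqhhqSS   [Q → q h h]
hhqhhqqhhqhhqhhqSS => hhqhhqqhhqhhqhhqhS   [S → h]
hhqhhqqhhqhhqhhqhS => hhqhhqqhhqhhqhhqhh   [S → h]

S => hSS => hhSSS => hhQqSS => hhqhhqSS => hhqhhqQqS => hhqhhqqhhqS => hhqhhqqhhqhSS => hhqhhqqhhqhhSSS => hhqhhqqhhqhhQqSS => hhqhhqqhhqhhqhhqSS => hhqhhqqhhqhhqhhqhS => hhqhhqqhhqhhqhhqhh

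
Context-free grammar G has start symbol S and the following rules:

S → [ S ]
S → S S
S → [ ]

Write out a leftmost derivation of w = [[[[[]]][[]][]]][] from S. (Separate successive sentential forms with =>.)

S => SS   [S → S S]
SS => [S]S   [S → [ S ]]
[S]S => [[S]]S   [S → [ S ]]
[[S]]S => [[SS]]S   [S → S S]
[[SS]]S => [[SSS]]S   [S → S S]
[[SSS]]S => [[[S]SS]]S   [S → [ S ]]
[[[S]SS]]S => [[[[S]]SS]]S   [S → [ S ]]
[[[[S]]SS]]S => [[[[[]]]SS]]S   [S → [ ]]
[[[[[]]]SS]]S => [[[[[]]][S]S]]S   [S → [ S ]]
[[[[[]]][S]S]]S => [[[[[]]][[]]S]]S   [S → [ ]]
[[[[[]]][[]]S]]S => [[[[[]]][[]][]]]S   [S → [ ]]
[[[[[]]][[]][]]]S => [[[[[]]][[]][]]][]   [S → [ ]]

S => SS => [S]S => [[S]]S => [[SS]]S => [[SSS]]S => [[[S]SS]]S => [[[[S]]SS]]S => [[[[[]]]SS]]S => [[[[[]]][S]S]]S => [[[[[]]][[]]S]]S => [[[[[]]][[]][]]]S => [[[[[]]][[]][]]][]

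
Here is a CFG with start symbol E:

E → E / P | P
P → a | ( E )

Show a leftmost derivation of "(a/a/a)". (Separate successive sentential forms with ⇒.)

E ⇒ P ⇒ (E) ⇒ (E/P) ⇒ (E/P/P) ⇒ (P/P/P) ⇒ (a/P/P) ⇒ (a/a/P) ⇒ (a/a/a)

E ⇒ P   [E → P]
P ⇒ (E)   [P → ( E )]
(E) ⇒ (E/P)   [E → E / P]
(E/P) ⇒ (E/P/P)   [E → E / P]
(E/P/P) ⇒ (P/P/P)   [E → P]
(P/P/P) ⇒ (a/P/P)   [P → a]
(a/P/P) ⇒ (a/a/P)   [P → a]
(a/a/P) ⇒ (a/a/a)   [P → a]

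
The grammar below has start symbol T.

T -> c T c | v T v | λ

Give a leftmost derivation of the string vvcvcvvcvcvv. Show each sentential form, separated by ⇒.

T ⇒ vTv ⇒ vvTvv ⇒ vvcTcvv ⇒ vvcvTvcvv ⇒ vvcvcTcvcvv ⇒ vvcvcvTvcvcvv ⇒ vvcvcvvcvcvv

T ⇒ vTv   [T -> v T v]
vTv ⇒ vvTvv   [T -> v T v]
vvTvv ⇒ vvcTcvv   [T -> c T c]
vvcTcvv ⇒ vvcvTvcvv   [T -> v T v]
vvcvTvcvv ⇒ vvcvcTcvcvv   [T -> c T c]
vvcvcTcvcvv ⇒ vvcvcvTvcvcvv   [T -> v T v]
vvcvcvTvcvcvv ⇒ vvcvcvvcvcvv   [T -> λ]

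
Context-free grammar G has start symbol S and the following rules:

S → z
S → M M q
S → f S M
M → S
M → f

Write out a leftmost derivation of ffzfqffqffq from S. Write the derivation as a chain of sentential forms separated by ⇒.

S ⇒ MMq ⇒ SMq ⇒ fSMMq ⇒ fMMqMMq ⇒ fSMqMMq ⇒ ffSMMqMMq ⇒ ffMMqMMqMMq ⇒ ffSMqMMqMMq ⇒ ffzMqMMqMMq ⇒ ffzfqMMqMMq ⇒ ffzfqfMqMMq ⇒ ffzfqffqMMq ⇒ ffzfqffqfMq ⇒ ffzfqffqffq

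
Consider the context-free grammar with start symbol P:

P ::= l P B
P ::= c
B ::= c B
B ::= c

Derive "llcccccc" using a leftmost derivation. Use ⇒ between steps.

P ⇒ lPB   [P ::= l P B]
lPB ⇒ llPBB   [P ::= l P B]
llPBB ⇒ llcBB   [P ::= c]
llcBB ⇒ llccBB   [B ::= c B]
llccBB ⇒ llcccBB   [B ::= c B]
llcccBB ⇒ llccccBB   [B ::= c B]
llccccBB ⇒ llcccccB   [B ::= c]
llcccccB ⇒ llcccccc   [B ::= c]

P ⇒ lPB ⇒ llPBB ⇒ llcBB ⇒ llccBB ⇒ llcccBB ⇒ llccccBB ⇒ llcccccB ⇒ llcccccc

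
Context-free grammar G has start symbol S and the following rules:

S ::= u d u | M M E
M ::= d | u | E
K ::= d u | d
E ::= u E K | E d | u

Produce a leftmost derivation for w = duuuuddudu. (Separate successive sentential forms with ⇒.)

S⇒MME⇒dME⇒duE⇒duuEK⇒duuuEKK⇒duuuEdKK⇒duuuudKK⇒duuuudduK⇒duuuuddudu

S ⇒ MME   [S ::= M M E]
MME ⇒ dME   [M ::= d]
dME ⇒ duE   [M ::= u]
duE ⇒ duuEK   [E ::= u E K]
duuEK ⇒ duuuEKK   [E ::= u E K]
duuuEKK ⇒ duuuEdKK   [E ::= E d]
duuuEdKK ⇒ duuuudKK   [E ::= u]
duuuudKK ⇒ duuuudduK   [K ::= d u]
duuuudduK ⇒ duuuuddudu   [K ::= d u]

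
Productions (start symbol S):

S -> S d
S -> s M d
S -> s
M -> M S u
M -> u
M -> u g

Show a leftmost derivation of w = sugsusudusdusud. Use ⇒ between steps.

S ⇒ sMd ⇒ sMSud ⇒ sMSuSud ⇒ sMSuSuSud ⇒ sugSuSuSud ⇒ sugsMduSuSud ⇒ sugsMSuduSuSud ⇒ sugsuSuduSuSud ⇒ sugsusuduSuSud ⇒ sugsusuduSduSud ⇒ sugsusudusduSud ⇒ sugsusudusdusud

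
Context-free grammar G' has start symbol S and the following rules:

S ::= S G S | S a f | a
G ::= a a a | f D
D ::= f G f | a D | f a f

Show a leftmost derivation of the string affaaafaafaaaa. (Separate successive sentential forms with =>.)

S => SGS => SGSGS => aGSGS => afDSGS => affGfSGS => affaaafSGS => affaaafSafGS => affaaafaafGS => affaaafaafaaaS => affaaafaafaaaa

S => SGS   [S ::= S G S]
SGS => SGSGS   [S ::= S G S]
SGSGS => aGSGS   [S ::= a]
aGSGS => afDSGS   [G ::= f D]
afDSGS => affGfSGS   [D ::= f G f]
affGfSGS => affaaafSGS   [G ::= a a a]
affaaafSGS => affaaafSafGS   [S ::= S a f]
affaaafSafGS => affaaafaafGS   [S ::= a]
affaaafaafGS => affaaafaafaaaS   [G ::= a a a]
affaaafaafaaaS => affaaafaafaaaa   [S ::= a]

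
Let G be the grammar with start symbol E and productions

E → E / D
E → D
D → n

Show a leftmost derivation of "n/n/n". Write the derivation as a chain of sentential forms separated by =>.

E => E/D => E/D/D => D/D/D => n/D/D => n/n/D => n/n/n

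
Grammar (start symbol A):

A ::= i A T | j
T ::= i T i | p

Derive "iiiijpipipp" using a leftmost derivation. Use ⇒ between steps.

A⇒iAT⇒iiATT⇒iiiATTT⇒iiiiATTTT⇒iiiijTTTT⇒iiiijpTTT⇒iiiijpiTiTT⇒iiiijpipiTT⇒iiiijpipipT⇒iiiijpipipp

A ⇒ iAT   [A ::= i A T]
iAT ⇒ iiATT   [A ::= i A T]
iiATT ⇒ iiiATTT   [A ::= i A T]
iiiATTT ⇒ iiiiATTTT   [A ::= i A T]
iiiiATTTT ⇒ iiiijTTTT   [A ::= j]
iiiijTTTT ⇒ iiiijpTTT   [T ::= p]
iiiijpTTT ⇒ iiiijpiTiTT   [T ::= i T i]
iiiijpiTiTT ⇒ iiiijpipiTT   [T ::= p]
iiiijpipiTT ⇒ iiiijpipipT   [T ::= p]
iiiijpipipT ⇒ iiiijpipipp   [T ::= p]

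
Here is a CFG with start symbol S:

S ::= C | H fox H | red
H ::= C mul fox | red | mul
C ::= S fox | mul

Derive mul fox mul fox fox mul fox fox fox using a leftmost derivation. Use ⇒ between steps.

S ⇒ C ⇒ S fox ⇒ C fox ⇒ S fox fox ⇒ C fox fox ⇒ S fox fox fox ⇒ H fox H fox fox fox ⇒ C mul fox fox H fox fox fox ⇒ S fox mul fox fox H fox fox fox ⇒ C fox mul fox fox H fox fox fox ⇒ mul fox mul fox fox H fox fox fox ⇒ mul fox mul fox fox mul fox fox fox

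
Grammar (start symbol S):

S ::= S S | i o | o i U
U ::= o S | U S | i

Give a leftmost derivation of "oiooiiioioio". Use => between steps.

S => SS => oiUS => oioSS => oioSSS => oiooiUSS => oiooiUSSS => oiooiiSSS => oiooiiioSS => oiooiiioioS => oiooiiioioio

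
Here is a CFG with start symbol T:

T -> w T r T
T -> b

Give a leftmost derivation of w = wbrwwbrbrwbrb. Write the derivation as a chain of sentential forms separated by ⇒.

T⇒wTrT⇒wbrT⇒wbrwTrT⇒wbrwwTrTrT⇒wbrwwbrTrT⇒wbrwwbrbrT⇒wbrwwbrbrwTrT⇒wbrwwbrbrwbrT⇒wbrwwbrbrwbrb

T ⇒ wTrT   [T -> w T r T]
wTrT ⇒ wbrT   [T -> b]
wbrT ⇒ wbrwTrT   [T -> w T r T]
wbrwTrT ⇒ wbrwwTrTrT   [T -> w T r T]
wbrwwTrTrT ⇒ wbrwwbrTrT   [T -> b]
wbrwwbrTrT ⇒ wbrwwbrbrT   [T -> b]
wbrwwbrbrT ⇒ wbrwwbrbrwTrT   [T -> w T r T]
wbrwwbrbrwTrT ⇒ wbrwwbrbrwbrT   [T -> b]
wbrwwbrbrwbrT ⇒ wbrwwbrbrwbrb   [T -> b]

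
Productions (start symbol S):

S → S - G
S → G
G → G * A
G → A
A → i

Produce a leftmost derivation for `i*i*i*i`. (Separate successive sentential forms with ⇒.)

S⇒G⇒G*A⇒G*A*A⇒G*A*A*A⇒A*A*A*A⇒i*A*A*A⇒i*i*A*A⇒i*i*i*A⇒i*i*i*i

S ⇒ G   [S → G]
G ⇒ G*A   [G → G * A]
G*A ⇒ G*A*A   [G → G * A]
G*A*A ⇒ G*A*A*A   [G → G * A]
G*A*A*A ⇒ A*A*A*A   [G → A]
A*A*A*A ⇒ i*A*A*A   [A → i]
i*A*A*A ⇒ i*i*A*A   [A → i]
i*i*A*A ⇒ i*i*i*A   [A → i]
i*i*i*A ⇒ i*i*i*i   [A → i]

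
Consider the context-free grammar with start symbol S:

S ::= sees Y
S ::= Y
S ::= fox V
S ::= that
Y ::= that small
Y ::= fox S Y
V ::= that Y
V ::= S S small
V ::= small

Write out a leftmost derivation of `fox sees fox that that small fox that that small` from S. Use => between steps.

S => Y => fox S Y => fox sees Y Y => fox sees fox S Y Y => fox sees fox that Y Y => fox sees fox that that small Y => fox sees fox that that small fox S Y => fox sees fox that that small fox that Y => fox sees fox that that small fox that that small

S => Y   [S ::= Y]
Y => fox S Y   [Y ::= fox S Y]
fox S Y => fox sees Y Y   [S ::= sees Y]
fox sees Y Y => fox sees fox S Y Y   [Y ::= fox S Y]
fox sees fox S Y Y => fox sees fox that Y Y   [S ::= that]
fox sees fox that Y Y => fox sees fox that that small Y   [Y ::= that small]
fox sees fox that that small Y => fox sees fox that that small fox S Y   [Y ::= fox S Y]
fox sees fox that that small fox S Y => fox sees fox that that small fox that Y   [S ::= that]
fox sees fox that that small fox that Y => fox sees fox that that small fox that that small   [Y ::= that small]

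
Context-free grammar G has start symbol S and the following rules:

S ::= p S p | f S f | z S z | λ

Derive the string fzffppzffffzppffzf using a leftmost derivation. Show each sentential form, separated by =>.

S => fSf   [S ::= f S f]
fSf => fzSzf   [S ::= z S z]
fzSzf => fzfSfzf   [S ::= f S f]
fzfSfzf => fzffSffzf   [S ::= f S f]
fzffSffzf => fzffpSpffzf   [S ::= p S p]
fzffpSpffzf => fzffppSppffzf   [S ::= p S p]
fzffppSppffzf => fzffppzSzppffzf   [S ::= z S z]
fzffppzSzppffzf => fzffppzfSfzppffzf   [S ::= f S f]
fzffppzfSfzppffzf => fzffppzffSffzppffzf   [S ::= f S f]
fzffppzffSffzppffzf => fzffppzffffzppffzf   [S ::= λ]

S => fSf => fzSzf => fzfSfzf => fzffSffzf => fzffpSpffzf => fzffppSppffzf => fzffppzSzppffzf => fzffppzfSfzppffzf => fzffppzffSffzppffzf => fzffppzffffzppffzf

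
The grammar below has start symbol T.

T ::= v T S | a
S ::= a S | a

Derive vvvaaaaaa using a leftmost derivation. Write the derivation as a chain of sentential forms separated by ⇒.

T ⇒ vTS   [T ::= v T S]
vTS ⇒ vvTSS   [T ::= v T S]
vvTSS ⇒ vvvTSSS   [T ::= v T S]
vvvTSSS ⇒ vvvaSSS   [T ::= a]
vvvaSSS ⇒ vvvaaSSS   [S ::= a S]
vvvaaSSS ⇒ vvvaaaSS   [S ::= a]
vvvaaaSS ⇒ vvvaaaaS   [S ::= a]
vvvaaaaS ⇒ vvvaaaaaS   [S ::= a S]
vvvaaaaaS ⇒ vvvaaaaaa   [S ::= a]

T ⇒ vTS ⇒ vvTSS ⇒ vvvTSSS ⇒ vvvaSSS ⇒ vvvaaSSS ⇒ vvvaaaSS ⇒ vvvaaaaS ⇒ vvvaaaaaS ⇒ vvvaaaaaa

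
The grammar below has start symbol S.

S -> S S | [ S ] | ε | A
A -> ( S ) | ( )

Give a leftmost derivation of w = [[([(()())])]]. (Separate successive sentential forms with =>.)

S => [S] => [[S]] => [[A]] => [[(S)]] => [[([S])]] => [[([A])]] => [[([(S)])]] => [[([(SS)])]] => [[([(AS)])]] => [[([(()S)])]] => [[([(()A)])]] => [[([(()())])]]

S => [S]   [S -> [ S ]]
[S] => [[S]]   [S -> [ S ]]
[[S]] => [[A]]   [S -> A]
[[A]] => [[(S)]]   [A -> ( S )]
[[(S)]] => [[([S])]]   [S -> [ S ]]
[[([S])]] => [[([A])]]   [S -> A]
[[([A])]] => [[([(S)])]]   [A -> ( S )]
[[([(S)])]] => [[([(SS)])]]   [S -> S S]
[[([(SS)])]] => [[([(AS)])]]   [S -> A]
[[([(AS)])]] => [[([(()S)])]]   [A -> ( )]
[[([(()S)])]] => [[([(()A)])]]   [S -> A]
[[([(()A)])]] => [[([(()())])]]   [A -> ( )]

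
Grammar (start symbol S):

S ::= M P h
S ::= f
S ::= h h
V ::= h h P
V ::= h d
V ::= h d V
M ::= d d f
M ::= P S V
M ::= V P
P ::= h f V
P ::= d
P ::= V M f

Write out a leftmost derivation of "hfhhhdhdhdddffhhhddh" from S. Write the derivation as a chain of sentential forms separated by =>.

S => MPh   [S ::= M P h]
MPh => PSVPh   [M ::= P S V]
PSVPh => hfVSVPh   [P ::= h f V]
hfVSVPh => hfhhPSVPh   [V ::= h h P]
hfhhPSVPh => hfhhVMfSVPh   [P ::= V M f]
hfhhVMfSVPh => hfhhhdVMfSVPh   [V ::= h d V]
hfhhhdVMfSVPh => hfhhhdhdVMfSVPh   [V ::= h d V]
hfhhhdhdVMfSVPh => hfhhhdhdhdMfSVPh   [V ::= h d]
hfhhhdhdhdMfSVPh => hfhhhdhdhdddffSVPh   [M ::= d d f]
hfhhhdhdhdddffSVPh => hfhhhdhdhdddffhhVPh   [S ::= h h]
hfhhhdhdhdddffhhVPh => hfhhhdhdhdddffhhhdPh   [V ::= h d]
hfhhhdhdhdddffhhhdPh => hfhhhdhdhdddffhhhddh   [P ::= d]

S => MPh => PSVPh => hfVSVPh => hfhhPSVPh => hfhhVMfSVPh => hfhhhdVMfSVPh => hfhhhdhdVMfSVPh => hfhhhdhdhdMfSVPh => hfhhhdhdhdddffSVPh => hfhhhdhdhdddffhhVPh => hfhhhdhdhdddffhhhdPh => hfhhhdhdhdddffhhhddh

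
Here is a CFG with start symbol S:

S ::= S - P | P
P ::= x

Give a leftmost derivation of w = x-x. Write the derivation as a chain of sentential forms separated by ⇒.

S⇒S-P⇒P-P⇒x-P⇒x-x

S ⇒ S-P   [S ::= S - P]
S-P ⇒ P-P   [S ::= P]
P-P ⇒ x-P   [P ::= x]
x-P ⇒ x-x   [P ::= x]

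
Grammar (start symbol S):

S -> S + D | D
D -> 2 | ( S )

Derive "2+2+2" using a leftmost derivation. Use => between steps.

S => S+D => S+D+D => D+D+D => 2+D+D => 2+2+D => 2+2+2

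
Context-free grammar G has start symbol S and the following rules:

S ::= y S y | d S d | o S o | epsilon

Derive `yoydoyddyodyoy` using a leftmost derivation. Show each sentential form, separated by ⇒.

S ⇒ ySy ⇒ yoSoy ⇒ yoySyoy ⇒ yoydSdyoy ⇒ yoydoSodyoy ⇒ yoydoySyodyoy ⇒ yoydoydSdyodyoy ⇒ yoydoyddyodyoy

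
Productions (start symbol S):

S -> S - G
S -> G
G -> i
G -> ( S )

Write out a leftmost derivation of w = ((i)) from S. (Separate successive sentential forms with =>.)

S=>G=>(S)=>(G)=>((S))=>((G))=>((i))

S => G   [S -> G]
G => (S)   [G -> ( S )]
(S) => (G)   [S -> G]
(G) => ((S))   [G -> ( S )]
((S)) => ((G))   [S -> G]
((G)) => ((i))   [G -> i]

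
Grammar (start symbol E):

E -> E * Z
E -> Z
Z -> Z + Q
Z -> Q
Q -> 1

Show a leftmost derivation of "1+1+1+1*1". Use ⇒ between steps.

E ⇒ E*Z ⇒ Z*Z ⇒ Z+Q*Z ⇒ Z+Q+Q*Z ⇒ Z+Q+Q+Q*Z ⇒ Q+Q+Q+Q*Z ⇒ 1+Q+Q+Q*Z ⇒ 1+1+Q+Q*Z ⇒ 1+1+1+Q*Z ⇒ 1+1+1+1*Z ⇒ 1+1+1+1*Q ⇒ 1+1+1+1*1

E ⇒ E*Z   [E -> E * Z]
E*Z ⇒ Z*Z   [E -> Z]
Z*Z ⇒ Z+Q*Z   [Z -> Z + Q]
Z+Q*Z ⇒ Z+Q+Q*Z   [Z -> Z + Q]
Z+Q+Q*Z ⇒ Z+Q+Q+Q*Z   [Z -> Z + Q]
Z+Q+Q+Q*Z ⇒ Q+Q+Q+Q*Z   [Z -> Q]
Q+Q+Q+Q*Z ⇒ 1+Q+Q+Q*Z   [Q -> 1]
1+Q+Q+Q*Z ⇒ 1+1+Q+Q*Z   [Q -> 1]
1+1+Q+Q*Z ⇒ 1+1+1+Q*Z   [Q -> 1]
1+1+1+Q*Z ⇒ 1+1+1+1*Z   [Q -> 1]
1+1+1+1*Z ⇒ 1+1+1+1*Q   [Z -> Q]
1+1+1+1*Q ⇒ 1+1+1+1*1   [Q -> 1]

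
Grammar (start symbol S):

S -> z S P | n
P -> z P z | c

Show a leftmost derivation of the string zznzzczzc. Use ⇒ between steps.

S ⇒ zSP   [S -> z S P]
zSP ⇒ zzSPP   [S -> z S P]
zzSPP ⇒ zznPP   [S -> n]
zznPP ⇒ zznzPzP   [P -> z P z]
zznzPzP ⇒ zznzzPzzP   [P -> z P z]
zznzzPzzP ⇒ zznzzczzP   [P -> c]
zznzzczzP ⇒ zznzzczzc   [P -> c]

S ⇒ zSP ⇒ zzSPP ⇒ zznPP ⇒ zznzPzP ⇒ zznzzPzzP ⇒ zznzzczzP ⇒ zznzzczzc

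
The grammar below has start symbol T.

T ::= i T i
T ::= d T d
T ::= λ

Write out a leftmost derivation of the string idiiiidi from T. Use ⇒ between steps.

T ⇒ iTi ⇒ idTdi ⇒ idiTidi ⇒ idiiTiidi ⇒ idiiiidi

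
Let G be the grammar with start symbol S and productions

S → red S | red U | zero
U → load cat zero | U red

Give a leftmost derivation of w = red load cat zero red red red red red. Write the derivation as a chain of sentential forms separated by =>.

S => red U => red U red => red U red red => red U red red red => red U red red red red => red U red red red red red => red load cat zero red red red red red

S => red U   [S → red U]
red U => red U red   [U → U red]
red U red => red U red red   [U → U red]
red U red red => red U red red red   [U → U red]
red U red red red => red U red red red red   [U → U red]
red U red red red red => red U red red red red red   [U → U red]
red U red red red red red => red load cat zero red red red red red   [U → load cat zero]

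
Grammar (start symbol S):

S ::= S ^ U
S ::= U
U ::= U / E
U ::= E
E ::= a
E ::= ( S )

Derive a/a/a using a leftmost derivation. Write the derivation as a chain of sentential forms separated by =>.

S=>U=>U/E=>U/E/E=>E/E/E=>a/E/E=>a/a/E=>a/a/a

S => U   [S ::= U]
U => U/E   [U ::= U / E]
U/E => U/E/E   [U ::= U / E]
U/E/E => E/E/E   [U ::= E]
E/E/E => a/E/E   [E ::= a]
a/E/E => a/a/E   [E ::= a]
a/a/E => a/a/a   [E ::= a]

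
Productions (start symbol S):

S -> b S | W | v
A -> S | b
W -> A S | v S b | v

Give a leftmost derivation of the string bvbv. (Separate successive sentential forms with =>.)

S=>bS=>bW=>bAS=>bSS=>bvS=>bvbS=>bvbv

S => bS   [S -> b S]
bS => bW   [S -> W]
bW => bAS   [W -> A S]
bAS => bSS   [A -> S]
bSS => bvS   [S -> v]
bvS => bvbS   [S -> b S]
bvbS => bvbv   [S -> v]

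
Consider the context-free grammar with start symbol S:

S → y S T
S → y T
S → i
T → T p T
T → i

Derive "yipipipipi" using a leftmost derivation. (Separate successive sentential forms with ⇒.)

S ⇒ yT ⇒ yTpT ⇒ yTpTpT ⇒ yipTpT ⇒ yipipT ⇒ yipipTpT ⇒ yipipTpTpT ⇒ yipipipTpT ⇒ yipipipipT ⇒ yipipipipi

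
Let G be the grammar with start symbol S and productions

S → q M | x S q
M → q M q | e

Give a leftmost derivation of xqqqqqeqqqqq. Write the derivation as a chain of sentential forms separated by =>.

S => xSq => xqMq => xqqMqq => xqqqMqqq => xqqqqMqqqq => xqqqqqMqqqqq => xqqqqqeqqqqq

S => xSq   [S → x S q]
xSq => xqMq   [S → q M]
xqMq => xqqMqq   [M → q M q]
xqqMqq => xqqqMqqq   [M → q M q]
xqqqMqqq => xqqqqMqqqq   [M → q M q]
xqqqqMqqqq => xqqqqqMqqqqq   [M → q M q]
xqqqqqMqqqqq => xqqqqqeqqqqq   [M → e]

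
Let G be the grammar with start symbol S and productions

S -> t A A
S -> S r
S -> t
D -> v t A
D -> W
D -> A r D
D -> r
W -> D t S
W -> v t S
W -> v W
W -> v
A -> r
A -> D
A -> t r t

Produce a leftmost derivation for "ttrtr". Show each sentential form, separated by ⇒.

S ⇒ tAA   [S -> t A A]
tAA ⇒ ttrtA   [A -> t r t]
ttrtA ⇒ ttrtD   [A -> D]
ttrtD ⇒ ttrtr   [D -> r]

S ⇒ tAA ⇒ ttrtA ⇒ ttrtD ⇒ ttrtr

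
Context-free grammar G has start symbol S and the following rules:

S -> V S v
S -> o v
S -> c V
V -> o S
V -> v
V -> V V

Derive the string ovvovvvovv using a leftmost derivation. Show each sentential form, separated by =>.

S => VSv => VVSv => oSVSv => oVSvVSv => oVVSvVSv => ovVSvVSv => ovvSvVSv => ovvovvVSv => ovvovvvSv => ovvovvvovv

S => VSv   [S -> V S v]
VSv => VVSv   [V -> V V]
VVSv => oSVSv   [V -> o S]
oSVSv => oVSvVSv   [S -> V S v]
oVSvVSv => oVVSvVSv   [V -> V V]
oVVSvVSv => ovVSvVSv   [V -> v]
ovVSvVSv => ovvSvVSv   [V -> v]
ovvSvVSv => ovvovvVSv   [S -> o v]
ovvovvVSv => ovvovvvSv   [V -> v]
ovvovvvSv => ovvovvvovv   [S -> o v]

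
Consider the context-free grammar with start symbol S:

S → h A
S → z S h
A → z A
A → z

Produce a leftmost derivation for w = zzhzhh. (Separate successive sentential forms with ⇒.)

S ⇒ zSh ⇒ zzShh ⇒ zzhAhh ⇒ zzhzhh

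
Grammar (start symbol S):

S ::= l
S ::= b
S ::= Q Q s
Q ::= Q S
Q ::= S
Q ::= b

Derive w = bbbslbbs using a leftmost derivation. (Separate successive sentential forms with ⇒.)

S⇒QQs⇒QSQs⇒QSSQs⇒QSSSQs⇒SSSSQs⇒bSSSQs⇒bQQsSSQs⇒bbQsSSQs⇒bbbsSSQs⇒bbbslSQs⇒bbbslbQs⇒bbbslbbs

S ⇒ QQs   [S ::= Q Q s]
QQs ⇒ QSQs   [Q ::= Q S]
QSQs ⇒ QSSQs   [Q ::= Q S]
QSSQs ⇒ QSSSQs   [Q ::= Q S]
QSSSQs ⇒ SSSSQs   [Q ::= S]
SSSSQs ⇒ bSSSQs   [S ::= b]
bSSSQs ⇒ bQQsSSQs   [S ::= Q Q s]
bQQsSSQs ⇒ bbQsSSQs   [Q ::= b]
bbQsSSQs ⇒ bbbsSSQs   [Q ::= b]
bbbsSSQs ⇒ bbbslSQs   [S ::= l]
bbbslSQs ⇒ bbbslbQs   [S ::= b]
bbbslbQs ⇒ bbbslbbs   [Q ::= b]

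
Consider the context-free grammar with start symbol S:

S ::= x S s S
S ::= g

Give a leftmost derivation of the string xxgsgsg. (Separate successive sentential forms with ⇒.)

S ⇒ xSsS ⇒ xxSsSsS ⇒ xxgsSsS ⇒ xxgsgsS ⇒ xxgsgsg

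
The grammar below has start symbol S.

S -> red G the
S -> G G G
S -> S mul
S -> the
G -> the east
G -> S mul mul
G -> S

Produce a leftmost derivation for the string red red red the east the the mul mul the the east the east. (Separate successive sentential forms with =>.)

S => G G G => S G G => red G the G G => red S mul mul the G G => red red G the mul mul the G G => red red S the mul mul the G G => red red red G the the mul mul the G G => red red red the east the the mul mul the G G => red red red the east the the mul mul the the east G => red red red the east the the mul mul the the east the east

S => G G G   [S -> G G G]
G G G => S G G   [G -> S]
S G G => red G the G G   [S -> red G the]
red G the G G => red S mul mul the G G   [G -> S mul mul]
red S mul mul the G G => red red G the mul mul the G G   [S -> red G the]
red red G the mul mul the G G => red red S the mul mul the G G   [G -> S]
red red S the mul mul the G G => red red red G the the mul mul the G G   [S -> red G the]
red red red G the the mul mul the G G => red red red the east the the mul mul the G G   [G -> the east]
red red red the east the the mul mul the G G => red red red the east the the mul mul the the east G   [G -> the east]
red red red the east the the mul mul the the east G => red red red the east the the mul mul the the east the east   [G -> the east]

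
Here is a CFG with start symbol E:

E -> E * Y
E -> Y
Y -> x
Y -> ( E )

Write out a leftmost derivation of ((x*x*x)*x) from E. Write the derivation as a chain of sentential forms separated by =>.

E => Y   [E -> Y]
Y => (E)   [Y -> ( E )]
(E) => (E*Y)   [E -> E * Y]
(E*Y) => (Y*Y)   [E -> Y]
(Y*Y) => ((E)*Y)   [Y -> ( E )]
((E)*Y) => ((E*Y)*Y)   [E -> E * Y]
((E*Y)*Y) => ((E*Y*Y)*Y)   [E -> E * Y]
((E*Y*Y)*Y) => ((Y*Y*Y)*Y)   [E -> Y]
((Y*Y*Y)*Y) => ((x*Y*Y)*Y)   [Y -> x]
((x*Y*Y)*Y) => ((x*x*Y)*Y)   [Y -> x]
((x*x*Y)*Y) => ((x*x*x)*Y)   [Y -> x]
((x*x*x)*Y) => ((x*x*x)*x)   [Y -> x]

E => Y => (E) => (E*Y) => (Y*Y) => ((E)*Y) => ((E*Y)*Y) => ((E*Y*Y)*Y) => ((Y*Y*Y)*Y) => ((x*Y*Y)*Y) => ((x*x*Y)*Y) => ((x*x*x)*Y) => ((x*x*x)*x)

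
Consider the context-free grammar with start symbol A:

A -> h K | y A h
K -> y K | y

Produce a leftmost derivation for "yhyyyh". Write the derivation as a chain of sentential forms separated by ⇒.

A ⇒ yAh ⇒ yhKh ⇒ yhyKh ⇒ yhyyKh ⇒ yhyyyh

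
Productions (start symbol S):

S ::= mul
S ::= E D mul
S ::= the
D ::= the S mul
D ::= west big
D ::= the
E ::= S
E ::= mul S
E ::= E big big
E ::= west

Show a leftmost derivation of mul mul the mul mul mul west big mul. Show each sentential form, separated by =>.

S => E D mul   [S ::= E D mul]
E D mul => S D mul   [E ::= S]
S D mul => E D mul D mul   [S ::= E D mul]
E D mul D mul => mul S D mul D mul   [E ::= mul S]
mul S D mul D mul => mul mul D mul D mul   [S ::= mul]
mul mul D mul D mul => mul mul the S mul mul D mul   [D ::= the S mul]
mul mul the S mul mul D mul => mul mul the mul mul mul D mul   [S ::= mul]
mul mul the mul mul mul D mul => mul mul the mul mul mul west big mul   [D ::= west big]

S => E D mul => S D mul => E D mul D mul => mul S D mul D mul => mul mul D mul D mul => mul mul the S mul mul D mul => mul mul the mul mul mul D mul => mul mul the mul mul mul west big mul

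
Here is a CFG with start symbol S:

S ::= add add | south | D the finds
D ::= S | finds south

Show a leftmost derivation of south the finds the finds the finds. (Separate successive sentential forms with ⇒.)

S ⇒ D the finds ⇒ S the finds ⇒ D the finds the finds ⇒ S the finds the finds ⇒ D the finds the finds the finds ⇒ S the finds the finds the finds ⇒ south the finds the finds the finds

S ⇒ D the finds   [S ::= D the finds]
D the finds ⇒ S the finds   [D ::= S]
S the finds ⇒ D the finds the finds   [S ::= D the finds]
D the finds the finds ⇒ S the finds the finds   [D ::= S]
S the finds the finds ⇒ D the finds the finds the finds   [S ::= D the finds]
D the finds the finds the finds ⇒ S the finds the finds the finds   [D ::= S]
S the finds the finds the finds ⇒ south the finds the finds the finds   [S ::= south]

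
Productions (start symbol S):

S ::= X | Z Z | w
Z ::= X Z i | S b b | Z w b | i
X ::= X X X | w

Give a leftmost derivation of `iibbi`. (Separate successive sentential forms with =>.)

S => ZZ => SbbZ => ZZbbZ => iZbbZ => iibbZ => iibbi

S => ZZ   [S ::= Z Z]
ZZ => SbbZ   [Z ::= S b b]
SbbZ => ZZbbZ   [S ::= Z Z]
ZZbbZ => iZbbZ   [Z ::= i]
iZbbZ => iibbZ   [Z ::= i]
iibbZ => iibbi   [Z ::= i]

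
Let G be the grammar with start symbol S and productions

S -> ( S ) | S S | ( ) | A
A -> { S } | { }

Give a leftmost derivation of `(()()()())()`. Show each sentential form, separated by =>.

S => SS => (S)S => (SS)S => (SSS)S => (SSSS)S => (()SSS)S => (()()SS)S => (()()()S)S => (()()()())S => (()()()())()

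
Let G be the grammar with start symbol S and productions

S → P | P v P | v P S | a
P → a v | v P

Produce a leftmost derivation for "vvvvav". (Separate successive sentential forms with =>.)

S=>P=>vP=>vvP=>vvvP=>vvvvP=>vvvvav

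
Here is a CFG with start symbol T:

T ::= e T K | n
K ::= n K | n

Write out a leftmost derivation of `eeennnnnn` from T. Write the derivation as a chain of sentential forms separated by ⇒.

T ⇒ eTK   [T ::= e T K]
eTK ⇒ eeTKK   [T ::= e T K]
eeTKK ⇒ eeeTKKK   [T ::= e T K]
eeeTKKK ⇒ eeenKKK   [T ::= n]
eeenKKK ⇒ eeennKK   [K ::= n]
eeennKK ⇒ eeennnKK   [K ::= n K]
eeennnKK ⇒ eeennnnK   [K ::= n]
eeennnnK ⇒ eeennnnnK   [K ::= n K]
eeennnnnK ⇒ eeennnnnn   [K ::= n]

T⇒eTK⇒eeTKK⇒eeeTKKK⇒eeenKKK⇒eeennKK⇒eeennnKK⇒eeennnnK⇒eeennnnnK⇒eeennnnnn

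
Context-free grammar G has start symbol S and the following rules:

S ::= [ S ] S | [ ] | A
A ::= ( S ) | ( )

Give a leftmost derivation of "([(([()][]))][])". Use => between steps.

S => A   [S ::= A]
A => (S)   [A ::= ( S )]
(S) => ([S]S)   [S ::= [ S ] S]
([S]S) => ([A]S)   [S ::= A]
([A]S) => ([(S)]S)   [A ::= ( S )]
([(S)]S) => ([(A)]S)   [S ::= A]
([(A)]S) => ([((S))]S)   [A ::= ( S )]
([((S))]S) => ([(([S]S))]S)   [S ::= [ S ] S]
([(([S]S))]S) => ([(([A]S))]S)   [S ::= A]
([(([A]S))]S) => ([(([()]S))]S)   [A ::= ( )]
([(([()]S))]S) => ([(([()][]))]S)   [S ::= [ ]]
([(([()][]))]S) => ([(([()][]))][])   [S ::= [ ]]

S => A => (S) => ([S]S) => ([A]S) => ([(S)]S) => ([(A)]S) => ([((S))]S) => ([(([S]S))]S) => ([(([A]S))]S) => ([(([()]S))]S) => ([(([()][]))]S) => ([(([()][]))][])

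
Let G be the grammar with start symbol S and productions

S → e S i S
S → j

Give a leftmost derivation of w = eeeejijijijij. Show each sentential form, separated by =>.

S => eSiS   [S → e S i S]
eSiS => eeSiSiS   [S → e S i S]
eeSiSiS => eeeSiSiSiS   [S → e S i S]
eeeSiSiSiS => eeeeSiSiSiSiS   [S → e S i S]
eeeeSiSiSiSiS => eeeejiSiSiSiS   [S → j]
eeeejiSiSiSiS => eeeejijiSiSiS   [S → j]
eeeejijiSiSiS => eeeejijijiSiS   [S → j]
eeeejijijiSiS => eeeejijijijiS   [S → j]
eeeejijijijiS => eeeejijijijij   [S → j]

S => eSiS => eeSiSiS => eeeSiSiSiS => eeeeSiSiSiSiS => eeeejiSiSiSiS => eeeejijiSiSiS => eeeejijijiSiS => eeeejijijijiS => eeeejijijijij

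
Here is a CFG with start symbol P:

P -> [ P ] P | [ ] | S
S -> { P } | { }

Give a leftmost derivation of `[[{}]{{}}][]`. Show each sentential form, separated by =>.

P => [P]P => [[P]P]P => [[S]P]P => [[{}]P]P => [[{}]S]P => [[{}]{P}]P => [[{}]{S}]P => [[{}]{{}}]P => [[{}]{{}}][]

P => [P]P   [P -> [ P ] P]
[P]P => [[P]P]P   [P -> [ P ] P]
[[P]P]P => [[S]P]P   [P -> S]
[[S]P]P => [[{}]P]P   [S -> { }]
[[{}]P]P => [[{}]S]P   [P -> S]
[[{}]S]P => [[{}]{P}]P   [S -> { P }]
[[{}]{P}]P => [[{}]{S}]P   [P -> S]
[[{}]{S}]P => [[{}]{{}}]P   [S -> { }]
[[{}]{{}}]P => [[{}]{{}}][]   [P -> [ ]]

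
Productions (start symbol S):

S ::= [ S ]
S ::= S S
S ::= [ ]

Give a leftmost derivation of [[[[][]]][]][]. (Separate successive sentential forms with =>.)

S => SS => [S]S => [SS]S => [[S]S]S => [[[S]]S]S => [[[SS]]S]S => [[[[]S]]S]S => [[[[][]]]S]S => [[[[][]]][]]S => [[[[][]]][]][]

S => SS   [S ::= S S]
SS => [S]S   [S ::= [ S ]]
[S]S => [SS]S   [S ::= S S]
[SS]S => [[S]S]S   [S ::= [ S ]]
[[S]S]S => [[[S]]S]S   [S ::= [ S ]]
[[[S]]S]S => [[[SS]]S]S   [S ::= S S]
[[[SS]]S]S => [[[[]S]]S]S   [S ::= [ ]]
[[[[]S]]S]S => [[[[][]]]S]S   [S ::= [ ]]
[[[[][]]]S]S => [[[[][]]][]]S   [S ::= [ ]]
[[[[][]]][]]S => [[[[][]]][]][]   [S ::= [ ]]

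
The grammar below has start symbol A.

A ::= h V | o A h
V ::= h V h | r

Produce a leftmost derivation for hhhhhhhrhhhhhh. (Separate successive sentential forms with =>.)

A => hV => hhVh => hhhVhh => hhhhVhhh => hhhhhVhhhh => hhhhhhVhhhhh => hhhhhhhVhhhhhh => hhhhhhhrhhhhhh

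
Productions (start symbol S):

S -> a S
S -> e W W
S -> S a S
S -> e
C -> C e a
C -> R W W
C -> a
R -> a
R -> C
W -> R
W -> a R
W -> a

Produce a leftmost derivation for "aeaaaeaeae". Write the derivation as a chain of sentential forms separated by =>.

S => SaS => aSaS => aSaSaS => aeaSaS => aeaaSaS => aeaaSaSaS => aeaaaSaSaS => aeaaaeaSaS => aeaaaeaeaS => aeaaaeaeae

S => SaS   [S -> S a S]
SaS => aSaS   [S -> a S]
aSaS => aSaSaS   [S -> S a S]
aSaSaS => aeaSaS   [S -> e]
aeaSaS => aeaaSaS   [S -> a S]
aeaaSaS => aeaaSaSaS   [S -> S a S]
aeaaSaSaS => aeaaaSaSaS   [S -> a S]
aeaaaSaSaS => aeaaaeaSaS   [S -> e]
aeaaaeaSaS => aeaaaeaeaS   [S -> e]
aeaaaeaeaS => aeaaaeaeae   [S -> e]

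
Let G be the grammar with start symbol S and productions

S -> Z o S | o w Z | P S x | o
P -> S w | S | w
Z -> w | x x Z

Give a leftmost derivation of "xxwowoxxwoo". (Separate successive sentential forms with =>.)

S=>ZoS=>xxZoS=>xxwoS=>xxwoZoS=>xxwowoS=>xxwowoZoS=>xxwowoxxZoS=>xxwowoxxwoS=>xxwowoxxwoo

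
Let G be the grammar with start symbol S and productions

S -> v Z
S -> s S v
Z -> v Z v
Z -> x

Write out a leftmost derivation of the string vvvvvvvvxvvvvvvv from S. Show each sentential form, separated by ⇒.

S ⇒ vZ ⇒ vvZv ⇒ vvvZvv ⇒ vvvvZvvv ⇒ vvvvvZvvvv ⇒ vvvvvvZvvvvv ⇒ vvvvvvvZvvvvvv ⇒ vvvvvvvvZvvvvvvv ⇒ vvvvvvvvxvvvvvvv

S ⇒ vZ   [S -> v Z]
vZ ⇒ vvZv   [Z -> v Z v]
vvZv ⇒ vvvZvv   [Z -> v Z v]
vvvZvv ⇒ vvvvZvvv   [Z -> v Z v]
vvvvZvvv ⇒ vvvvvZvvvv   [Z -> v Z v]
vvvvvZvvvv ⇒ vvvvvvZvvvvv   [Z -> v Z v]
vvvvvvZvvvvv ⇒ vvvvvvvZvvvvvv   [Z -> v Z v]
vvvvvvvZvvvvvv ⇒ vvvvvvvvZvvvvvvv   [Z -> v Z v]
vvvvvvvvZvvvvvvv ⇒ vvvvvvvvxvvvvvvv   [Z -> x]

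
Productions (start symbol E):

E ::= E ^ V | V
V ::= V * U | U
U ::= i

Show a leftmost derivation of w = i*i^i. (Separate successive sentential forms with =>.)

E=>E^V=>V^V=>V*U^V=>U*U^V=>i*U^V=>i*i^V=>i*i^U=>i*i^i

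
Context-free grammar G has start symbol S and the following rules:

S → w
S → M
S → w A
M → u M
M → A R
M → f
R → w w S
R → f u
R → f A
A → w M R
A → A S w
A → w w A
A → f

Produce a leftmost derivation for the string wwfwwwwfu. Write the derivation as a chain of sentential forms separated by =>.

S => M   [S → M]
M => AR   [M → A R]
AR => ASwR   [A → A S w]
ASwR => ASwSwR   [A → A S w]
ASwSwR => wwASwSwR   [A → w w A]
wwASwSwR => wwfSwSwR   [A → f]
wwfSwSwR => wwfwwSwR   [S → w]
wwfwwSwR => wwfwwwwR   [S → w]
wwfwwwwR => wwfwwwwfu   [R → f u]

S => M => AR => ASwR => ASwSwR => wwASwSwR => wwfSwSwR => wwfwwSwR => wwfwwwwR => wwfwwwwfu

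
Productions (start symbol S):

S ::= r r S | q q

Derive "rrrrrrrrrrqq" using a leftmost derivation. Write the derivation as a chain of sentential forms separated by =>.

S => rrS => rrrrS => rrrrrrS => rrrrrrrrS => rrrrrrrrrrS => rrrrrrrrrrqq

S => rrS   [S ::= r r S]
rrS => rrrrS   [S ::= r r S]
rrrrS => rrrrrrS   [S ::= r r S]
rrrrrrS => rrrrrrrrS   [S ::= r r S]
rrrrrrrrS => rrrrrrrrrrS   [S ::= r r S]
rrrrrrrrrrS => rrrrrrrrrrqq   [S ::= q q]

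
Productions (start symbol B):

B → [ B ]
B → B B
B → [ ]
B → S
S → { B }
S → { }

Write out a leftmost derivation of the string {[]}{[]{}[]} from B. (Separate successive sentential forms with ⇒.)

B⇒BB⇒SB⇒{B}B⇒{[]}B⇒{[]}S⇒{[]}{B}⇒{[]}{BB}⇒{[]}{[]B}⇒{[]}{[]BB}⇒{[]}{[]SB}⇒{[]}{[]{}B}⇒{[]}{[]{}[]}

B ⇒ BB   [B → B B]
BB ⇒ SB   [B → S]
SB ⇒ {B}B   [S → { B }]
{B}B ⇒ {[]}B   [B → [ ]]
{[]}B ⇒ {[]}S   [B → S]
{[]}S ⇒ {[]}{B}   [S → { B }]
{[]}{B} ⇒ {[]}{BB}   [B → B B]
{[]}{BB} ⇒ {[]}{[]B}   [B → [ ]]
{[]}{[]B} ⇒ {[]}{[]BB}   [B → B B]
{[]}{[]BB} ⇒ {[]}{[]SB}   [B → S]
{[]}{[]SB} ⇒ {[]}{[]{}B}   [S → { }]
{[]}{[]{}B} ⇒ {[]}{[]{}[]}   [B → [ ]]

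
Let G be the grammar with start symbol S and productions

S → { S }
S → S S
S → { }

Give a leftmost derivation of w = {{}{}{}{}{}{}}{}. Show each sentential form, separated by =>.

S => SS => {S}S => {SS}S => {SSS}S => {SSSS}S => {SSSSS}S => {SSSSSS}S => {{}SSSSS}S => {{}{}SSSS}S => {{}{}{}SSS}S => {{}{}{}{}SS}S => {{}{}{}{}{}S}S => {{}{}{}{}{}{}}S => {{}{}{}{}{}{}}{}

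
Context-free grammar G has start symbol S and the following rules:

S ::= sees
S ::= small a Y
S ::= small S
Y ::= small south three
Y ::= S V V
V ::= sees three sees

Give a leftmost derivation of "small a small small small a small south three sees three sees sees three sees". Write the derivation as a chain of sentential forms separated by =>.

S => small a Y   [S ::= small a Y]
small a Y => small a S V V   [Y ::= S V V]
small a S V V => small a small S V V   [S ::= small S]
small a small S V V => small a small small S V V   [S ::= small S]
small a small small S V V => small a small small small a Y V V   [S ::= small a Y]
small a small small small a Y V V => small a small small small a small south three V V   [Y ::= small south three]
small a small small small a small south three V V => small a small small small a small south three sees three sees V   [V ::= sees three sees]
small a small small small a small south three sees three sees V => small a small small small a small south three sees three sees sees three sees   [V ::= sees three sees]

S => small a Y => small a S V V => small a small S V V => small a small small S V V => small a small small small a Y V V => small a small small small a small south three V V => small a small small small a small south three sees three sees V => small a small small small a small south three sees three sees sees three sees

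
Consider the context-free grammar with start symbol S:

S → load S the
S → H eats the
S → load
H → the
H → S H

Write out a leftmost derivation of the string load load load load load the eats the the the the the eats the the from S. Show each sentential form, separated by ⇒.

S ⇒ load S the ⇒ load H eats the the ⇒ load S H eats the the ⇒ load load S the H eats the the ⇒ load load load S the the H eats the the ⇒ load load load load S the the the H eats the the ⇒ load load load load H eats the the the the H eats the the ⇒ load load load load S H eats the the the the H eats the the ⇒ load load load load load H eats the the the the H eats the the ⇒ load load load load load the eats the the the the H eats the the ⇒ load load load load load the eats the the the the the eats the the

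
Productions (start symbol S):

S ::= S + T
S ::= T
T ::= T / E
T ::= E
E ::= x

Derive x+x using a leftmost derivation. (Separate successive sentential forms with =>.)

S => S+T => T+T => E+T => x+T => x+E => x+x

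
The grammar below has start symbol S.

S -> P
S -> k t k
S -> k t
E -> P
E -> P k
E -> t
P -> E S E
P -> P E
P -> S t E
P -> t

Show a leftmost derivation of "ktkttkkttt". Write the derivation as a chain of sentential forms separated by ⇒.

S ⇒ P   [S -> P]
P ⇒ PE   [P -> P E]
PE ⇒ ESEE   [P -> E S E]
ESEE ⇒ PkSEE   [E -> P k]
PkSEE ⇒ StEkSEE   [P -> S t E]
StEkSEE ⇒ ktktEkSEE   [S -> k t k]
ktktEkSEE ⇒ ktkttkSEE   [E -> t]
ktkttkSEE ⇒ ktkttkktEE   [S -> k t]
ktkttkktEE ⇒ ktkttkkttE   [E -> t]
ktkttkkttE ⇒ ktkttkkttt   [E -> t]

S⇒P⇒PE⇒ESEE⇒PkSEE⇒StEkSEE⇒ktktEkSEE⇒ktkttkSEE⇒ktkttkktEE⇒ktkttkkttE⇒ktkttkkttt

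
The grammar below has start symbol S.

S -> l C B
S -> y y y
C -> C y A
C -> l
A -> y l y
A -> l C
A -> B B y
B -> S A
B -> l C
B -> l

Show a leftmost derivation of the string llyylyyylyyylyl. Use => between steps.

S=>lCB=>lCyAB=>lCyAyAB=>lCyAyAyAB=>llyAyAyAB=>llyylyyAyAB=>llyylyyylyyAB=>llyylyyylyyylyB=>llyylyyylyyylyl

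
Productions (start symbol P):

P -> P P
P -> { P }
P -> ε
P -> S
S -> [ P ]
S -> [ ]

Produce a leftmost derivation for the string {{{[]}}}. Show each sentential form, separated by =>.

P=>{P}=>{{P}}=>{{{P}}}=>{{{PP}}}=>{{{SP}}}=>{{{[P]P}}}=>{{{[]P}}}=>{{{[]}}}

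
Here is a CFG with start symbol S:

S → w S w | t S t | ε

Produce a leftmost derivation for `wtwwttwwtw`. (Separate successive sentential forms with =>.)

S => wSw => wtStw => wtwSwtw => wtwwSwwtw => wtwwtStwwtw => wtwwttwwtw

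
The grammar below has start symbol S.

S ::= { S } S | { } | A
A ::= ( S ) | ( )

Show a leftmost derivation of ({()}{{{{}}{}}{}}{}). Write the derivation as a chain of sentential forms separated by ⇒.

S⇒A⇒(S)⇒({S}S)⇒({A}S)⇒({()}S)⇒({()}{S}S)⇒({()}{{S}S}S)⇒({()}{{{S}S}S}S)⇒({()}{{{{}}S}S}S)⇒({()}{{{{}}{}}S}S)⇒({()}{{{{}}{}}{}}S)⇒({()}{{{{}}{}}{}}{})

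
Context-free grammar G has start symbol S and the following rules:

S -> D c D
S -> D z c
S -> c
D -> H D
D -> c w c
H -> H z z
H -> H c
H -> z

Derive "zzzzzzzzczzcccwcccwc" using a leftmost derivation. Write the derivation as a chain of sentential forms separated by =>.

S => DcD => HDcD => HzzDcD => zzzDcD => zzzHDcD => zzzHcDcD => zzzHccDcD => zzzHzzccDcD => zzzHczzccDcD => zzzHzzczzccDcD => zzzHzzzzczzccDcD => zzzzzzzzczzccDcD => zzzzzzzzczzcccwccD => zzzzzzzzczzcccwcccwc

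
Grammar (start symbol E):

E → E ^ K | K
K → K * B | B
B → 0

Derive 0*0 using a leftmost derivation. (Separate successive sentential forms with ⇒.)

E ⇒ K   [E → K]
K ⇒ K*B   [K → K * B]
K*B ⇒ B*B   [K → B]
B*B ⇒ 0*B   [B → 0]
0*B ⇒ 0*0   [B → 0]

E ⇒ K ⇒ K*B ⇒ B*B ⇒ 0*B ⇒ 0*0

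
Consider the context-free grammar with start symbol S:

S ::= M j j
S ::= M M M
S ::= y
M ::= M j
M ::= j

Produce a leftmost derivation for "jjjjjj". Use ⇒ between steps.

S ⇒ MMM   [S ::= M M M]
MMM ⇒ jMM   [M ::= j]
jMM ⇒ jMjM   [M ::= M j]
jMjM ⇒ jMjjM   [M ::= M j]
jMjjM ⇒ jjjjM   [M ::= j]
jjjjM ⇒ jjjjMj   [M ::= M j]
jjjjMj ⇒ jjjjjj   [M ::= j]

S ⇒ MMM ⇒ jMM ⇒ jMjM ⇒ jMjjM ⇒ jjjjM ⇒ jjjjMj ⇒ jjjjjj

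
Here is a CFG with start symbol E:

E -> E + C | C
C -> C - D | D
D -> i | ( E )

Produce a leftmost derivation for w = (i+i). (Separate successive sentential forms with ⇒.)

E ⇒ C ⇒ D ⇒ (E) ⇒ (E+C) ⇒ (C+C) ⇒ (D+C) ⇒ (i+C) ⇒ (i+D) ⇒ (i+i)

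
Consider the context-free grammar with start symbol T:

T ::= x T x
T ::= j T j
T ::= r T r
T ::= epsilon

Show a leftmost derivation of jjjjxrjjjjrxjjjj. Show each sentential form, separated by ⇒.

T ⇒ jTj ⇒ jjTjj ⇒ jjjTjjj ⇒ jjjjTjjjj ⇒ jjjjxTxjjjj ⇒ jjjjxrTrxjjjj ⇒ jjjjxrjTjrxjjjj ⇒ jjjjxrjjTjjrxjjjj ⇒ jjjjxrjjjjrxjjjj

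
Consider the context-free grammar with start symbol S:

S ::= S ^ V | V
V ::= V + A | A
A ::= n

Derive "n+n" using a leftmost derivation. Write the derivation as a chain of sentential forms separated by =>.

S => V => V+A => A+A => n+A => n+n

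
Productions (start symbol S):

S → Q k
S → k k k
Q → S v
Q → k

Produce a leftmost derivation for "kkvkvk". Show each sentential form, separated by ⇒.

S ⇒ Qk   [S → Q k]
Qk ⇒ Svk   [Q → S v]
Svk ⇒ Qkvk   [S → Q k]
Qkvk ⇒ Svkvk   [Q → S v]
Svkvk ⇒ Qkvkvk   [S → Q k]
Qkvkvk ⇒ kkvkvk   [Q → k]

S ⇒ Qk ⇒ Svk ⇒ Qkvk ⇒ Svkvk ⇒ Qkvkvk ⇒ kkvkvk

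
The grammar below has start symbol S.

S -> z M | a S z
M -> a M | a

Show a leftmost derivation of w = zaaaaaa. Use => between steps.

S => zM => zaM => zaaM => zaaaM => zaaaaM => zaaaaaM => zaaaaaa

S => zM   [S -> z M]
zM => zaM   [M -> a M]
zaM => zaaM   [M -> a M]
zaaM => zaaaM   [M -> a M]
zaaaM => zaaaaM   [M -> a M]
zaaaaM => zaaaaaM   [M -> a M]
zaaaaaM => zaaaaaa   [M -> a]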